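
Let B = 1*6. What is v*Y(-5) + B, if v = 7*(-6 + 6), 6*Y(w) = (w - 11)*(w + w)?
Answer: 6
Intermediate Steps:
B = 6
Y(w) = w*(-11 + w)/3 (Y(w) = ((w - 11)*(w + w))/6 = ((-11 + w)*(2*w))/6 = (2*w*(-11 + w))/6 = w*(-11 + w)/3)
v = 0 (v = 7*0 = 0)
v*Y(-5) + B = 0*((⅓)*(-5)*(-11 - 5)) + 6 = 0*((⅓)*(-5)*(-16)) + 6 = 0*(80/3) + 6 = 0 + 6 = 6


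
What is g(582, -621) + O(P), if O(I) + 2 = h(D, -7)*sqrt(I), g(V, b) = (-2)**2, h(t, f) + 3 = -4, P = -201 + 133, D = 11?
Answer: 2 - 14*I*sqrt(17) ≈ 2.0 - 57.723*I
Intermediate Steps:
P = -68
h(t, f) = -7 (h(t, f) = -3 - 4 = -7)
g(V, b) = 4
O(I) = -2 - 7*sqrt(I)
g(582, -621) + O(P) = 4 + (-2 - 14*I*sqrt(17)) = 2 - 14*I*sqrt(17)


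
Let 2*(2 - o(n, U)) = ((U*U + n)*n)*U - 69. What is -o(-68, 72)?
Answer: -25048009/2 ≈ -1.2524e+7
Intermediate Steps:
o(n, U) = 73/2 - U*n*(n + U²)/2 (o(n, U) = 2 - (((U*U + n)*n)*U - 69)/2 = 2 - (((U² + n)*n)*U - 69)/2 = 2 - (((n + U²)*n)*U - 69)/2 = 2 - ((n*(n + U²))*U - 69)/2 = 2 - (U*n*(n + U²) - 69)/2 = 2 - (-69 + U*n*(n + U²))/2 = 2 + (69/2 - U*n*(n + U²)/2) = 73/2 - U*n*(n + U²)/2)
-o(-68, 72) = -(73/2 - ½*72*(-68)² - ½*(-68)*72³) = -(73/2 - ½*72*4624 - ½*(-68)*373248) = -(73/2 - 166464 + 12690432) = -1*25048009/2 = -25048009/2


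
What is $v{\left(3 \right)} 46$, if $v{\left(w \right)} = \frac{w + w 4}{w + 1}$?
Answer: $\frac{345}{2} \approx 172.5$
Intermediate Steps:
$v{\left(w \right)} = \frac{5 w}{1 + w}$ ($v{\left(w \right)} = \frac{w + 4 w}{1 + w} = \frac{5 w}{1 + w}$)
$v{\left(3 \right)} 46 = 5 \cdot 3 \frac{1}{1 + 3} \cdot 46 = 5 \cdot 3 \cdot \frac{1}{4} \cdot 46 = \frac{15}{4} \cdot 46 = \frac{345}{2}$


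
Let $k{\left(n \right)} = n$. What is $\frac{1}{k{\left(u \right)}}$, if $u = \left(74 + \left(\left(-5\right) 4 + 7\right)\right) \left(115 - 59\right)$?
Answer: $\frac{1}{3416} \approx 0.00029274$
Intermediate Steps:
$u = 3416$ ($u = \left(74 + \left(-20 + 7\right)\right) 56 = \left(74 - 13\right) 56 = 61 \cdot 56 = 3416$)
$\frac{1}{k{\left(u \right)}} = \frac{1}{3416}$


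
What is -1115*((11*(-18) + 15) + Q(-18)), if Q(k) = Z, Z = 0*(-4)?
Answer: 204045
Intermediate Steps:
Z = 0
Q(k) = 0
-1115*((11*(-18) + 15) + Q(-18)) = -1115*((11*(-18) + 15) + 0) = -1115*((-198 + 15) + 0) = -1115*(-183 + 0) = -1115*(-183) = 204045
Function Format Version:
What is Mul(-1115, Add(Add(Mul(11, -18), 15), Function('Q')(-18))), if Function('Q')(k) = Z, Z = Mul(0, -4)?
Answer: 204045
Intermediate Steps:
Z = 0
Function('Q')(k) = 0
Mul(-1115, Add(Add(Mul(11, -18), 15), Function('Q')(-18))) = Mul(-1115, Add(Add(Mul(11, -18), 15), 0)) = Mul(-1115, Add(Add(-198, 15), 0)) = Mul(-1115, Add(-183, 0)) = Mul(-1115, -183) = 204045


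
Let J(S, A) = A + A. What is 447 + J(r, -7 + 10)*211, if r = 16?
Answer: 1713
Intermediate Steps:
J(S, A) = 2*A
447 + J(r, -7 + 10)*211 = 447 + (2*(-7 + 10))*211 = 447 + (2*3)*211 = 447 + 6*211 = 447 + 1266 = 1713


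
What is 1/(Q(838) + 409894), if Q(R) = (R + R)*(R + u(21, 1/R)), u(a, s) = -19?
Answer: 1/1782538 ≈ 5.6100e-7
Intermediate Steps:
Q(R) = 2*R*(-19 + R) (Q(R) = (R + R)*(R - 19) = (2*R)*(-19 + R) = 2*R*(-19 + R))
1/(Q(838) + 409894) = 1/(2*838*(-19 + 838) + 409894) = 1/(2*838*819 + 409894) = 1/(1372644 + 409894) = 1/1782538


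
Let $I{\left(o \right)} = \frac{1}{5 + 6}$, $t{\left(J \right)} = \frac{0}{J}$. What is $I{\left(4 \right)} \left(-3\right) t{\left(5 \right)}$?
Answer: $0$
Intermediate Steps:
$t{\left(J \right)} = 0$
$I{\left(o \right)} = \frac{1}{11}$
$I{\left(4 \right)} \left(-3\right) t{\left(5 \right)} = \frac{1}{11} \left(-3\right) 0 = \left(- \frac{3}{11}\right) 0 = 0$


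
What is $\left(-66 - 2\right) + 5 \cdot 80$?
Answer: $332$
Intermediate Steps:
$\left(-66 - 2\right) + 5 \cdot 80 = \left(-66 - 2\right) + 400 = -68 + 400 = 332$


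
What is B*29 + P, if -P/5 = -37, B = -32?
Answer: -743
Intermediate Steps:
P = 185 (P = -5*(-37) = 185)
B*29 + P = -32*29 + 185 = -928 + 185 = -743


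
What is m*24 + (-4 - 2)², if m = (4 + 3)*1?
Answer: 204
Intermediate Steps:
m = 7 (m = 7*1 = 7)
m*24 + (-4 - 2)² = 7*24 + (-4 - 2)² = 168 + (-6)² = 168 + 36 = 204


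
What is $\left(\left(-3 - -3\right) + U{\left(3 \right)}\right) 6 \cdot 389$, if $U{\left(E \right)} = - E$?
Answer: $-7002$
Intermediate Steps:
$\left(\left(-3 - -3\right) + U{\left(3 \right)}\right) 6 \cdot 389 = \left(\left(-3 - -3\right) - 3\right) 6 \cdot 389 = \left(\left(-3 + 3\right) - 3\right) 6 \cdot 389 = \left(0 - 3\right) 6 \cdot 389 = \left(-3\right) 6 \cdot 389 = \left(-18\right) 389 = -7002$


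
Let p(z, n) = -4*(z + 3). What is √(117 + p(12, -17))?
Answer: √57 ≈ 7.5498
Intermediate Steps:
p(z, n) = -12 - 4*z (p(z, n) = -4*(3 + z) = -12 - 4*z)
√(117 + p(12, -17)) = √(117 + (-12 - 4*12)) = √(117 + (-12 - 48)) = √(117 - 60) = √57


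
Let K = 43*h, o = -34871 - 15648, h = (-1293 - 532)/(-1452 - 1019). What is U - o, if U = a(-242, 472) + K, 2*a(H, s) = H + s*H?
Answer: -16511819/2471 ≈ -6682.2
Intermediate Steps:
h = 1825/2471 (h = -1825/(-2471) = -1825*(-1/2471) = 1825/2471 ≈ 0.73857)
o = -50519
a(H, s) = H/2 + H*s/2 (a(H, s) = (H + s*H)/2 = (H + H*s)/2 = H/2 + H*s/2)
K = 78475/2471 (K = 43*(1825/2471) = 78475/2471 ≈ 31.758)
U = -141344268/2471 (U = (½)*(-242)*(1 + 472) + 78475/2471 = (½)*(-242)*473 + 78475/2471 = -57233 + 78475/2471 = -141344268/2471 ≈ -57201.)
U - o = -141344268/2471 - 1*(-50519) = -141344268/2471 + 50519 = -16511819/2471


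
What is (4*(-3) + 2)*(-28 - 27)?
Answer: 550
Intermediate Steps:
(4*(-3) + 2)*(-28 - 27) = (-12 + 2)*(-55) = -10*(-55) = 550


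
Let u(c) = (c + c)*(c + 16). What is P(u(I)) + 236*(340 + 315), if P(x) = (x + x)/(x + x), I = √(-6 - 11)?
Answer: 154581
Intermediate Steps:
I = I*√17 (I = √(-17) = I*√17 ≈ 4.1231*I)
u(c) = 2*c*(16 + c) (u(c) = (2*c)*(16 + c) = 2*c*(16 + c))
P(x) = 1 (P(x) = (2*x)/((2*x)) = (2*x)*(1/(2*x)) = 1)
P(u(I)) + 236*(340 + 315) = 1 + 236*(340 + 315) = 1 + 236*655 = 1 + 154580 = 154581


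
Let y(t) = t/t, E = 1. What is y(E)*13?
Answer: 13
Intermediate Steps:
y(t) = 1
y(E)*13 = 1*13 = 13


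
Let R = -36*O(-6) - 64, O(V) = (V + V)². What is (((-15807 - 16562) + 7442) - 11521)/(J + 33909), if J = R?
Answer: -36448/28661 ≈ -1.2717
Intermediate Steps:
O(V) = 4*V² (O(V) = (2*V)² = 4*V²)
R = -5248 (R = -144*(-6)² - 64 = -144*36 - 64 = -36*144 - 64 = -5184 - 64 = -5248)
J = -5248
(((-15807 - 16562) + 7442) - 11521)/(J + 33909) = (((-15807 - 16562) + 7442) - 11521)/(-5248 + 33909) = ((-32369 + 7442) - 11521)/28661 = (-24927 - 11521)*(1/28661) = -36448*1/28661 = -36448/28661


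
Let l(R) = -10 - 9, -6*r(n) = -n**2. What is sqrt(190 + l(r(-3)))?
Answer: 3*sqrt(19) ≈ 13.077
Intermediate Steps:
r(n) = n**2/6 (r(n) = -(-1)*n**2/6 = n**2/6)
l(R) = -19
sqrt(190 + l(r(-3))) = sqrt(190 - 19) = sqrt(171) = 3*sqrt(19)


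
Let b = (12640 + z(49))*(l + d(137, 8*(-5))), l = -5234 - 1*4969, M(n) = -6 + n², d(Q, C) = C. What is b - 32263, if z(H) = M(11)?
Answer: -130681728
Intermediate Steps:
l = -10203 (l = -5234 - 4969 = -10203)
z(H) = 115 (z(H) = -6 + 11² = -6 + 121 = 115)
b = -130649465 (b = (12640 + 115)*(-10203 + 8*(-5)) = 12755*(-10203 - 40) = 12755*(-10243) = -130649465)
b - 32263 = -130649465 - 32263 = -130681728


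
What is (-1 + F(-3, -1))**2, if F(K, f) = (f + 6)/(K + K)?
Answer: 121/36 ≈ 3.3611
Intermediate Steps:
F(K, f) = (6 + f)/(2*K) (F(K, f) = (6 + f)/((2*K)) = (6 + f)*(1/(2*K)) = (6 + f)/(2*K))
(-1 + F(-3, -1))**2 = (-1 + (1/2)*(6 - 1)/(-3))**2 = (-1 + (1/2)*(-1/3)*5)**2 = (-1 - 5/6)**2 = (-11/6)**2 = 121/36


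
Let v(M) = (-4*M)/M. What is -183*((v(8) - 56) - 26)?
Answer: 15738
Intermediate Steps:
v(M) = -4
-183*((v(8) - 56) - 26) = -183*((-4 - 56) - 26) = -183*(-60 - 26) = -183*(-86) = 15738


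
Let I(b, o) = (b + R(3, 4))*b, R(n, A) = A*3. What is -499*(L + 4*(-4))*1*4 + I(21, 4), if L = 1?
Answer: 30633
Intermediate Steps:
R(n, A) = 3*A
I(b, o) = b*(12 + b) (I(b, o) = (b + 3*4)*b = (b + 12)*b = (12 + b)*b = b*(12 + b))
-499*(L + 4*(-4))*1*4 + I(21, 4) = -499*(1 + 4*(-4))*1*4 + 21*(12 + 21) = -499*(1 - 16)*1*4 + 21*33 = -499*(-15*1)*4 + 693 = -(-7485)*4 + 693 = -499*(-60) + 693 = 29940 + 693 = 30633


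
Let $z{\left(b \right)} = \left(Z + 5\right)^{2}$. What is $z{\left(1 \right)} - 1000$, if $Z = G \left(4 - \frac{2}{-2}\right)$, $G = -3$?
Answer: $-900$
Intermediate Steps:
$Z = -15$ ($Z = - 3 \left(4 - \frac{2}{-2}\right) = - 3 \left(4 - -1\right) = - 3 \left(4 + 1\right) = \left(-3\right) 5 = -15$)
$z{\left(b \right)} = 100$ ($z{\left(b \right)} = \left(-15 + 5\right)^{2} = \left(-10\right)^{2} = 100$)
$z{\left(1 \right)} - 1000 = 100 - 1000 = -900$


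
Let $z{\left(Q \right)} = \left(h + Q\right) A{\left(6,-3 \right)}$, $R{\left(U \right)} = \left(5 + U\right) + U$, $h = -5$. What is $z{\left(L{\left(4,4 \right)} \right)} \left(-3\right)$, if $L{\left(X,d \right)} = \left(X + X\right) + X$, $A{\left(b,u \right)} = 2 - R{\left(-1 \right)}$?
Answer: $21$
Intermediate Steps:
$R{\left(U \right)} = 5 + 2 U$
$A{\left(b,u \right)} = -1$ ($A{\left(b,u \right)} = 2 - \left(5 + 2 \left(-1\right)\right) = 2 - \left(5 - 2\right) = 2 - 3 = -1$)
$L{\left(X,d \right)} = 3 X$ ($L{\left(X,d \right)} = 2 X + X = 3 X$)
$z{\left(Q \right)} = 5 - Q$ ($z{\left(Q \right)} = \left(-5 + Q\right) \left(-1\right) = 5 - Q$)
$z{\left(L{\left(4,4 \right)} \right)} \left(-3\right) = \left(5 - 3 \cdot 4\right) \left(-3\right) = \left(5 - 12\right) \left(-3\right) = \left(-7\right) \left(-3\right) = 21$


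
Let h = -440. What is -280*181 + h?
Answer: -51120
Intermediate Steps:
-280*181 + h = -280*181 - 440 = -50680 - 440 = -51120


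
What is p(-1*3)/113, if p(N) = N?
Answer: -3/113 ≈ -0.026549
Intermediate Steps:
p(-1*3)/113 = (-1*3)/113 = (1/113)*(-3) = -3/113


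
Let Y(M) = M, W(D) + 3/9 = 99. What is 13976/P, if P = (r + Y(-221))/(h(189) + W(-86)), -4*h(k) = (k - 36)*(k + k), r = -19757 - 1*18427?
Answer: 602079092/115215 ≈ 5225.7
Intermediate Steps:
W(D) = 296/3 (W(D) = -1/3 + 99 = 296/3)
r = -38184 (r = -19757 - 18427 = -38184)
h(k) = -k*(-36 + k)/2 (h(k) = -(k - 36)*(k + k)/4 = -(-36 + k)*2*k/4 = -k*(-36 + k)/2)
P = 230430/86159 (P = (-38184 - 221)/((1/2)*189*(36 - 1*189) + 296/3) = -38405/((1/2)*189*(36 - 189) + 296/3) = -38405/((1/2)*189*(-153) + 296/3) = -38405/(-28917/2 + 296/3) = -38405/(-86159/6) = -38405*(-6/86159) = 230430/86159 ≈ 2.6745)
13976/P = 13976/(230430/86159) = 13976*(86159/230430) = 602079092/115215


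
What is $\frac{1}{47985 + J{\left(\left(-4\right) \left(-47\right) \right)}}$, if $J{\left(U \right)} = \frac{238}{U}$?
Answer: $\frac{94}{4510709} \approx 2.0839 \cdot 10^{-5}$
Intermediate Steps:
$\frac{1}{47985 + J{\left(\left(-4\right) \left(-47\right) \right)}} = \frac{1}{47985 + \frac{238}{\left(-4\right) \left(-47\right)}} = \frac{1}{47985 + \frac{238}{188}} = \frac{1}{47985 + 238 \cdot \frac{1}{188}} = \frac{1}{47985 + \frac{119}{94}} = \frac{1}{\frac{4510709}{94}} = \frac{94}{4510709}$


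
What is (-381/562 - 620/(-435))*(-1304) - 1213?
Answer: -53478943/24447 ≈ -2187.5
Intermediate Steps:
(-381/562 - 620/(-435))*(-1304) - 1213 = (-381*1/562 - 620*(-1/435))*(-1304) - 1213 = (-381/562 + 124/87)*(-1304) - 1213 = (36541/48894)*(-1304) - 1213 = -23824732/24447 - 1213 = -53478943/24447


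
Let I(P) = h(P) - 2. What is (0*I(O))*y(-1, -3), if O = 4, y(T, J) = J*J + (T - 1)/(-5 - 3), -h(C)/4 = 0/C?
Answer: 0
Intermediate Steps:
h(C) = 0 (h(C) = -0/C = -4*0 = 0)
y(T, J) = ⅛ + J² - T/8 (y(T, J) = J² + (-1 + T)/(-8) = J² + (-1 + T)*(-⅛) = J² + (⅛ - T/8) = ⅛ + J² - T/8)
I(P) = -2 (I(P) = 0 - 2 = -2)
(0*I(O))*y(-1, -3) = (0*(-2))*(⅛ + (-3)² - ⅛*(-1)) = 0*(⅛ + 9 + ⅛) = 0*(37/4) = 0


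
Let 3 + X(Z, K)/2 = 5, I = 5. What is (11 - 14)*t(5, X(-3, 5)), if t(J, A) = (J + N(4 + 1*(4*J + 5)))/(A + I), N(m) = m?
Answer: -34/3 ≈ -11.333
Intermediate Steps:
X(Z, K) = 4 (X(Z, K) = -6 + 2*5 = -6 + 10 = 4)
t(J, A) = (9 + 5*J)/(5 + A) (t(J, A) = (J + (4 + 1*(4*J + 5)))/(A + 5) = (J + (4 + 1*(5 + 4*J)))/(5 + A) = (J + (4 + (5 + 4*J)))/(5 + A) = (J + (9 + 4*J))/(5 + A) = (9 + 5*J)/(5 + A))
(11 - 14)*t(5, X(-3, 5)) = (11 - 14)*((9 + 5*5)/(5 + 4)) = -3*(9 + 25)/9 = -34/3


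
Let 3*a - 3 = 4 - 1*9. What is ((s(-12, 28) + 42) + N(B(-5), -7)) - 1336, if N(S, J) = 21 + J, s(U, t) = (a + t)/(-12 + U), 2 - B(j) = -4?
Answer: -46121/36 ≈ -1281.1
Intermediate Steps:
a = -⅔ (a = 1 + (4 - 1*9)/3 = 1 + (4 - 9)/3 = 1 + (⅓)*(-5) = 1 - 5/3 = -⅔ ≈ -0.66667)
B(j) = 6 (B(j) = 2 - 1*(-4) = 2 + 4 = 6)
s(U, t) = (-⅔ + t)/(-12 + U)
((s(-12, 28) + 42) + N(B(-5), -7)) - 1336 = (((-⅔ + 28)/(-12 - 12) + 42) + (21 - 7)) - 1336 = (((82/3)/(-24) + 42) + 14) - 1336 = ((-1/24*82/3 + 42) + 14) - 1336 = ((-41/36 + 42) + 14) - 1336 = (1471/36 + 14) - 1336 = 1975/36 - 1336 = -46121/36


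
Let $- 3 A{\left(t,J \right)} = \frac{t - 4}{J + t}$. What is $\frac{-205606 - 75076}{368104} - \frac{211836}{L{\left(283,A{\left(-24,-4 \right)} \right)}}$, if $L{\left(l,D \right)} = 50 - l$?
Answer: $\frac{38956140019}{42884116} \approx 908.41$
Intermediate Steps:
$A{\left(t,J \right)} = - \frac{-4 + t}{3 \left(J + t\right)}$ ($A{\left(t,J \right)} = - \frac{\left(t - 4\right) \frac{1}{J + t}}{3} = - \frac{\left(-4 + t\right) \frac{1}{J + t}}{3} = - \frac{\frac{1}{J + t} \left(-4 + t\right)}{3} = - \frac{-4 + t}{3 \left(J + t\right)}$)
$\frac{-205606 - 75076}{368104} - \frac{211836}{L{\left(283,A{\left(-24,-4 \right)} \right)}} = \frac{-205606 - 75076}{368104} - \frac{211836}{50 - 283} = \left(-280682\right) \frac{1}{368104} - \frac{211836}{50 - 283} = - \frac{140341}{184052} - \frac{211836}{-233} = - \frac{140341}{184052} - - \frac{211836}{233} = - \frac{140341}{184052} + \frac{211836}{233} = \frac{38956140019}{42884116}$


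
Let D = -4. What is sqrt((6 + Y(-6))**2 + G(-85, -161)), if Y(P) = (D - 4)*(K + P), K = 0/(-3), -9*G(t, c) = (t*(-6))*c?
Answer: sqrt(108354)/3 ≈ 109.72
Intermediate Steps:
G(t, c) = 2*c*t/3 (G(t, c) = -t*(-6)*c/9 = -(-6*t)*c/9 = -(-2)*c*t/3 = 2*c*t/3)
K = 0 (K = 0*(-1/3) = 0)
Y(P) = -8*P (Y(P) = (-4 - 4)*(0 + P) = -8*P)
sqrt((6 + Y(-6))**2 + G(-85, -161)) = sqrt((6 - 8*(-6))**2 + (2/3)*(-161)*(-85)) = sqrt((6 + 48)**2 + 27370/3) = sqrt(54**2 + 27370/3) = sqrt(2916 + 27370/3) = sqrt(36118/3) = sqrt(108354)/3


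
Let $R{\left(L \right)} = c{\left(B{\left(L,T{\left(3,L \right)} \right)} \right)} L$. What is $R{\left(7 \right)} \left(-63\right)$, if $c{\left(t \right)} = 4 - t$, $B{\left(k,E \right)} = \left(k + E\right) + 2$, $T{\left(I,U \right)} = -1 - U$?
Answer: $-1323$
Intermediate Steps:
$B{\left(k,E \right)} = 2 + E + k$ ($B{\left(k,E \right)} = \left(E + k\right) + 2 = 2 + E + k$)
$R{\left(L \right)} = 3 L$ ($R{\left(L \right)} = \left(4 - \left(2 - \left(1 + L\right) + L\right)\right) L = \left(4 - 1\right) L = 3 L$)
$R{\left(7 \right)} \left(-63\right) = 3 \cdot 7 \left(-63\right) = 21 \left(-63\right) = -1323$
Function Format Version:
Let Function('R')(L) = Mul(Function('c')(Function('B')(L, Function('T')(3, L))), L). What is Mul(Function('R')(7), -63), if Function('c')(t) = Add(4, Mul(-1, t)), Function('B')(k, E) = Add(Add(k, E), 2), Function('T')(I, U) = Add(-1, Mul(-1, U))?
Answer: -1323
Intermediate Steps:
Function('B')(k, E) = Add(2, E, k) (Function('B')(k, E) = Add(Add(E, k), 2) = Add(2, E, k))
Function('R')(L) = Mul(3, L) (Function('R')(L) = Mul(Add(4, Mul(-1, Add(2, Add(-1, Mul(-1, L)), L))), L) = Mul(Add(4, Mul(-1, 1)), L) = Mul(Add(4, -1), L) = Mul(3, L))
Mul(Function('R')(7), -63) = Mul(Mul(3, 7), -63) = Mul(21, -63) = -1323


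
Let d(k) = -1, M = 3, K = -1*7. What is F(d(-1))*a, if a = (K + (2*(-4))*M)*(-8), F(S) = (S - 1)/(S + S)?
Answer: 248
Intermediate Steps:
K = -7
F(S) = (-1 + S)/(2*S) (F(S) = (-1 + S)/((2*S)) = (-1 + S)*(1/(2*S)) = (-1 + S)/(2*S))
a = 248 (a = (-7 + (2*(-4))*3)*(-8) = (-7 - 8*3)*(-8) = (-7 - 24)*(-8) = -31*(-8) = 248)
F(d(-1))*a = ((½)*(-1 - 1)/(-1))*248 = ((½)*(-1)*(-2))*248 = 1*248 = 248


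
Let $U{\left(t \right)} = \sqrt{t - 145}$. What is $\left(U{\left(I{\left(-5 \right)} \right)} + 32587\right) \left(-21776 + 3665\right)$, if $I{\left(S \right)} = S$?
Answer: $-590183157 - 90555 i \sqrt{6} \approx -5.9018 \cdot 10^{8} - 2.2181 \cdot 10^{5} i$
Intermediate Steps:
$U{\left(t \right)} = \sqrt{-145 + t}$
$\left(U{\left(I{\left(-5 \right)} \right)} + 32587\right) \left(-21776 + 3665\right) = \left(\sqrt{-145 - 5} + 32587\right) \left(-21776 + 3665\right) = \left(\sqrt{-150} + 32587\right) \left(-18111\right) = \left(5 i \sqrt{6} + 32587\right) \left(-18111\right) = \left(32587 + 5 i \sqrt{6}\right) \left(-18111\right) = -590183157 - 90555 i \sqrt{6}$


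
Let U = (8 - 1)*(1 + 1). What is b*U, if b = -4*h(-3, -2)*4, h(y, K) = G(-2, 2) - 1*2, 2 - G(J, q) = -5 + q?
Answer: -672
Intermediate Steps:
G(J, q) = 7 - q (G(J, q) = 2 - (-5 + q) = 2 + (5 - q) = 7 - q)
U = 14 (U = 7*2 = 14)
h(y, K) = 3 (h(y, K) = (7 - 1*2) - 1*2 = (7 - 2) - 2 = 5 - 2 = 3)
b = -48 (b = -4*3*4 = -12*4 = -48)
b*U = -48*14 = -672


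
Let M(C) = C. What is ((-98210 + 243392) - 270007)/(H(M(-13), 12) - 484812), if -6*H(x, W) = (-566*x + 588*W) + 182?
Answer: 374475/1461734 ≈ 0.25619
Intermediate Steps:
H(x, W) = -91/3 - 98*W + 283*x/3 (H(x, W) = -((-566*x + 588*W) + 182)/6 = -(182 - 566*x + 588*W)/6 = -91/3 - 98*W + 283*x/3)
((-98210 + 243392) - 270007)/(H(M(-13), 12) - 484812) = ((-98210 + 243392) - 270007)/((-91/3 - 98*12 + (283/3)*(-13)) - 484812) = (145182 - 270007)/((-91/3 - 1176 - 3679/3) - 484812) = -124825/(-7298/3 - 484812) = -124825/(-1461734/3) = -124825*(-3/1461734) = 374475/1461734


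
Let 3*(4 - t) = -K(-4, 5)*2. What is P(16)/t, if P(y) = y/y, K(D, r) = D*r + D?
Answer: -1/12 ≈ -0.083333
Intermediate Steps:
K(D, r) = D + D*r
P(y) = 1
t = -12 (t = 4 - (-(-4)*(1 + 5))*2/3 = 4 - (-(-4)*6)*2/3 = 4 - (-1*(-24))*2/3 = 4 - 8*2 = 4 - 1/3*48 = 4 - 16 = -12)
P(16)/t = 1/(-12) = 1*(-1/12) = -1/12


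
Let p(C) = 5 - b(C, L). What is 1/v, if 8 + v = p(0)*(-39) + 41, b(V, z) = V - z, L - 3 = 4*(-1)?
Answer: -1/123 ≈ -0.0081301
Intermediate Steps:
L = -1 (L = 3 + 4*(-1) = 3 - 4 = -1)
p(C) = 4 - C (p(C) = 5 - (C - 1*(-1)) = 5 - (C + 1) = 5 - (1 + C) = 5 + (-1 - C) = 4 - C)
v = -123 (v = -8 + ((4 - 1*0)*(-39) + 41) = -8 + ((4 + 0)*(-39) + 41) = -8 + (4*(-39) + 41) = -8 + (-156 + 41) = -8 - 115 = -123)
1/v = 1/(-123) = -1/123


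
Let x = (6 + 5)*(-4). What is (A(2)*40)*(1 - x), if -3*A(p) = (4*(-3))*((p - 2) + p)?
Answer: 14400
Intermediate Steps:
x = -44 (x = 11*(-4) = -44)
A(p) = -8 + 8*p (A(p) = -4*(-3)*((p - 2) + p)/3 = -(-4)*((-2 + p) + p) = -(-4)*(-2 + 2*p) = -(24 - 24*p)/3 = -8 + 8*p)
(A(2)*40)*(1 - x) = ((-8 + 8*2)*40)*(1 - 1*(-44)) = ((-8 + 16)*40)*(1 + 44) = (8*40)*45 = 320*45 = 14400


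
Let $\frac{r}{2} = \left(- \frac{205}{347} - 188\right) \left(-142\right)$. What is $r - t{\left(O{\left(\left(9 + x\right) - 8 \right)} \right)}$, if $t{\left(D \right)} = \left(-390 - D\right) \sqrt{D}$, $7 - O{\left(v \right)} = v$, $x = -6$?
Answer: $\frac{18585244}{347} + 804 \sqrt{3} \approx 54952.0$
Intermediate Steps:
$r = \frac{18585244}{347}$ ($r = 2 \left(- \frac{205}{347} - 188\right) \left(-142\right) = 2 \left(\left(- \frac{65441}{347}\right) \left(-142\right)\right) = 2 \cdot \frac{9292622}{347} = \frac{18585244}{347} \approx 53560.0$)
$O{\left(v \right)} = 7 - v$
$t{\left(D \right)} = \sqrt{D} \left(-390 - D\right)$
$r - t{\left(O{\left(\left(9 + x\right) - 8 \right)} \right)} = \frac{18585244}{347} - \sqrt{7 - \left(\left(9 - 6\right) - 8\right)} \left(-390 - \left(7 - \left(\left(9 - 6\right) - 8\right)\right)\right) = \frac{18585244}{347} - \sqrt{7 - \left(3 - 8\right)} \left(-390 - \left(7 - \left(3 - 8\right)\right)\right) = \frac{18585244}{347} - \sqrt{7 - -5} \left(-390 - \left(7 - -5\right)\right) = \frac{18585244}{347} - \sqrt{7 + 5} \left(-390 - \left(7 + 5\right)\right) = \frac{18585244}{347} - \sqrt{12} \left(-390 - 12\right) = \frac{18585244}{347} - 2 \sqrt{3} \left(-390 - 12\right) = \frac{18585244}{347} - 2 \sqrt{3} \left(-402\right) = \frac{18585244}{347} - - 804 \sqrt{3} = \frac{18585244}{347} + 804 \sqrt{3}$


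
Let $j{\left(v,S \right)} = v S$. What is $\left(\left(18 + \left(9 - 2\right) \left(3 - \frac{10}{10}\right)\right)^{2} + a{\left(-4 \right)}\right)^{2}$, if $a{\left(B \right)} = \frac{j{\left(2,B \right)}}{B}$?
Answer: $1052676$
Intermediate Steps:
$j{\left(v,S \right)} = S v$
$a{\left(B \right)} = 2$ ($a{\left(B \right)} = \frac{B 2}{B} = \frac{2 B}{B} = 2$)
$\left(\left(18 + \left(9 - 2\right) \left(3 - \frac{10}{10}\right)\right)^{2} + a{\left(-4 \right)}\right)^{2} = \left(\left(18 + \left(9 - 2\right) \left(3 - \frac{10}{10}\right)\right)^{2} + 2\right)^{2} = \left(\left(18 + 7 \left(3 - 1\right)\right)^{2} + 2\right)^{2} = \left(\left(18 + 7 \cdot 2\right)^{2} + 2\right)^{2} = \left(\left(18 + 14\right)^{2} + 2\right)^{2} = \left(32^{2} + 2\right)^{2} = \left(1024 + 2\right)^{2} = 1026^{2} = 1052676$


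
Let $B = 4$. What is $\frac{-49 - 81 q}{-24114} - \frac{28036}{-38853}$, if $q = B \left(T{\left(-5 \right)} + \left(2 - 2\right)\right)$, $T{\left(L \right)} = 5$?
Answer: $\frac{246968587}{312300414} \approx 0.7908$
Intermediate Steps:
$q = 20$ ($q = 4 \left(5 + \left(2 - 2\right)\right) = 4 \left(5 + 0\right) = 4 \cdot 5 = 20$)
$\frac{-49 - 81 q}{-24114} - \frac{28036}{-38853} = \frac{-49 - 1620}{-24114} - \frac{28036}{-38853} = \left(-49 - 1620\right) \left(- \frac{1}{24114}\right) - - \frac{28036}{38853} = \left(-1669\right) \left(- \frac{1}{24114}\right) + \frac{28036}{38853} = \frac{1669}{24114} + \frac{28036}{38853} = \frac{246968587}{312300414}$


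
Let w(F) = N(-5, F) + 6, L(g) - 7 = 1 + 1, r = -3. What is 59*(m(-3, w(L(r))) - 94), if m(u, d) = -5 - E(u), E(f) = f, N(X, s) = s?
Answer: -5664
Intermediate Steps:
L(g) = 9 (L(g) = 7 + (1 + 1) = 7 + 2 = 9)
w(F) = 6 + F (w(F) = F + 6 = 6 + F)
m(u, d) = -5 - u
59*(m(-3, w(L(r))) - 94) = 59*((-5 - 1*(-3)) - 94) = 59*((-5 + 3) - 94) = 59*(-2 - 94) = 59*(-96) = -5664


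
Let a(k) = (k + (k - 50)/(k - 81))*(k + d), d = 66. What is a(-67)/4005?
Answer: 9799/592740 ≈ 0.016532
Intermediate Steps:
a(k) = (66 + k)*(k + (-50 + k)/(-81 + k)) (a(k) = (k + (k - 50)/(k - 81))*(k + 66) = (k + (-50 + k)/(-81 + k))*(66 + k) = (66 + k)*(k + (-50 + k)/(-81 + k)))
a(-67)/4005 = ((-3300 + (-67)**3 - 5330*(-67) - 14*(-67)**2)/(-81 - 67))/4005 = ((-3300 - 300763 + 357110 - 14*4489)/(-148))*(1/4005) = -(-3300 - 300763 + 357110 - 62846)/148*(1/4005) = -1/148*(-9799)*(1/4005) = (9799/148)*(1/4005) = 9799/592740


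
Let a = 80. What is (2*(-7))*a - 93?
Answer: -1213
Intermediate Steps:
(2*(-7))*a - 93 = (2*(-7))*80 - 93 = -14*80 - 93 = -1120 - 93 = -1213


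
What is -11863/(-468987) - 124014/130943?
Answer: -56607577009/61410564741 ≈ -0.92179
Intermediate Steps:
-11863/(-468987) - 124014/130943 = -11863*(-1/468987) - 124014*1/130943 = 11863/468987 - 124014/130943 = -56607577009/61410564741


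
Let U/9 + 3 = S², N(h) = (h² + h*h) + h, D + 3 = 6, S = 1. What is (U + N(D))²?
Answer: 9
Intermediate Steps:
D = 3 (D = -3 + 6 = 3)
N(h) = h + 2*h² (N(h) = (h² + h²) + h = 2*h² + h = h + 2*h²)
U = -18 (U = -27 + 9*1² = -27 + 9*1 = -27 + 9 = -18)
(U + N(D))² = (-18 + 3*(1 + 2*3))² = (-18 + 3*(1 + 6))² = (-18 + 3*7)² = (-18 + 21)² = 3² = 9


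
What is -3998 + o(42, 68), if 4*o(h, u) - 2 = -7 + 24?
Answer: -15973/4 ≈ -3993.3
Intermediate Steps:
o(h, u) = 19/4 (o(h, u) = ½ + (-7 + 24)/4 = ½ + (¼)*17 = ½ + 17/4 = 19/4)
-3998 + o(42, 68) = -3998 + 19/4 = -15973/4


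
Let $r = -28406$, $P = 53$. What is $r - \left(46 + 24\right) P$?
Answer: $-32116$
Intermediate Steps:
$r - \left(46 + 24\right) P = -28406 - \left(46 + 24\right) 53 = -28406 - 70 \cdot 53 = -28406 - 3710 = -32116$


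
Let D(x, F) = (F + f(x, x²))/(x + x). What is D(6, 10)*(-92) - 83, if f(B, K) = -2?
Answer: -433/3 ≈ -144.33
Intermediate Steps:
D(x, F) = (-2 + F)/(2*x) (D(x, F) = (F - 2)/(x + x) = (-2 + F)/((2*x)) = (-2 + F)*(1/(2*x)) = (-2 + F)/(2*x))
D(6, 10)*(-92) - 83 = ((½)*(-2 + 10)/6)*(-92) - 83 = ((½)*(⅙)*8)*(-92) - 83 = (⅔)*(-92) - 83 = -184/3 - 83 = -433/3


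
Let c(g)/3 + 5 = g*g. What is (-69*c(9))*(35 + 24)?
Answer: -928188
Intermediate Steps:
c(g) = -15 + 3*g² (c(g) = -15 + 3*(g*g) = -15 + 3*g²)
(-69*c(9))*(35 + 24) = (-69*(-15 + 3*9²))*(35 + 24) = -69*(-15 + 3*81)*59 = -69*(-15 + 243)*59 = -69*228*59 = -15732*59 = -928188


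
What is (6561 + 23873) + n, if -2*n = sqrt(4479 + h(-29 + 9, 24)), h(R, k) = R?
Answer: 30434 - 7*sqrt(91)/2 ≈ 30401.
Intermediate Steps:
n = -7*sqrt(91)/2 (n = -sqrt(4479 + (-29 + 9))/2 = -sqrt(4479 - 20)/2 = -7*sqrt(91)/2 ≈ -33.388)
(6561 + 23873) + n = (6561 + 23873) - 7*sqrt(91)/2 = 30434 - 7*sqrt(91)/2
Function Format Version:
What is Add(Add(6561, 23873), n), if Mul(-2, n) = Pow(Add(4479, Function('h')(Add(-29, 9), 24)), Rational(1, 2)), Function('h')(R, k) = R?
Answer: Add(30434, Mul(Rational(-7, 2), Pow(91, Rational(1, 2)))) ≈ 30401.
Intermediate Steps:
n = Mul(Rational(-7, 2), Pow(91, Rational(1, 2))) (n = Mul(Rational(-1, 2), Pow(Add(4479, Add(-29, 9)), Rational(1, 2))) = Mul(Rational(-1, 2), Pow(Add(4479, -20), Rational(1, 2))) = Mul(Rational(-1, 2), Pow(4459, Rational(1, 2))) = Mul(Rational(-1, 2), Mul(7, Pow(91, Rational(1, 2)))) = Mul(Rational(-7, 2), Pow(91, Rational(1, 2))) ≈ -33.388)
Add(Add(6561, 23873), n) = Add(Add(6561, 23873), Mul(Rational(-7, 2), Pow(91, Rational(1, 2)))) = Add(30434, Mul(Rational(-7, 2), Pow(91, Rational(1, 2))))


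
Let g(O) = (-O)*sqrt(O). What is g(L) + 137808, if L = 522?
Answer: 137808 - 1566*sqrt(58) ≈ 1.2588e+5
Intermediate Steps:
g(O) = -O**(3/2)
g(L) + 137808 = -522**(3/2) + 137808 = -1566*sqrt(58) + 137808 = 137808 - 1566*sqrt(58)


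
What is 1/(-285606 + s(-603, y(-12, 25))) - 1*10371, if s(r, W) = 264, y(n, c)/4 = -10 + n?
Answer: -2959281883/285342 ≈ -10371.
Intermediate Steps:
y(n, c) = -40 + 4*n (y(n, c) = 4*(-10 + n) = -40 + 4*n)
1/(-285606 + s(-603, y(-12, 25))) - 1*10371 = 1/(-285606 + 264) - 1*10371 = 1/(-285342) - 10371 = -1/285342 - 10371 = -2959281883/285342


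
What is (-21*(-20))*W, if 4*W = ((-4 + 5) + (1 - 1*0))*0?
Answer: 0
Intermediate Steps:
W = 0 (W = (((-4 + 5) + (1 - 1*0))*0)/4 = ((1 + (1 + 0))*0)/4 = ((1 + 1)*0)/4 = (2*0)/4 = (1/4)*0 = 0)
(-21*(-20))*W = -21*(-20)*0 = 420*0 = 0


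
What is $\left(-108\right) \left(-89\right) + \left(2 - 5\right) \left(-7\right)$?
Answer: $9633$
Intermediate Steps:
$\left(-108\right) \left(-89\right) + \left(2 - 5\right) \left(-7\right) = 9612 - -21 = 9612 + 21 = 9633$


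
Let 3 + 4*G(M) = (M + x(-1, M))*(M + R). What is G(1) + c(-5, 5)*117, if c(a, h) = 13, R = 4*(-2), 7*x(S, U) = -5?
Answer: 6079/4 ≈ 1519.8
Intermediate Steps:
x(S, U) = -5/7 (x(S, U) = (⅐)*(-5) = -5/7)
R = -8
G(M) = -¾ + (-8 + M)*(-5/7 + M)/4 (G(M) = -¾ + ((M - 5/7)*(M - 8))/4 = -¾ + ((-5/7 + M)*(-8 + M))/4 = -¾ + ((-8 + M)*(-5/7 + M))/4 = -¾ + (-8 + M)*(-5/7 + M)/4)
G(1) + c(-5, 5)*117 = (19/28 - 61/28*1 + (¼)*1²) + 13*117 = (19/28 - 61/28 + (¼)*1) + 1521 = (19/28 - 61/28 + ¼) + 1521 = -5/4 + 1521 = 6079/4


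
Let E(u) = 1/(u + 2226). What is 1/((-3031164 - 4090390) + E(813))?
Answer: -3039/21642402605 ≈ -1.4042e-7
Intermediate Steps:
E(u) = 1/(2226 + u)
1/((-3031164 - 4090390) + E(813)) = 1/((-3031164 - 4090390) + 1/(2226 + 813)) = 1/(-7121554 + 1/3039) = 1/(-21642402605/3039) = -3039/21642402605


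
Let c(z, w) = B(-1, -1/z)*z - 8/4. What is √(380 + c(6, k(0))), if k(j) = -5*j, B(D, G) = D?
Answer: 2*√93 ≈ 19.287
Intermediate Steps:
c(z, w) = -2 - z (c(z, w) = -z - 8/4 = -z - 8*¼ = -z - 2 = -2 - z)
√(380 + c(6, k(0))) = √(380 + (-2 - 1*6)) = √(380 + (-2 - 6)) = √(380 - 8) = √372 = 2*√93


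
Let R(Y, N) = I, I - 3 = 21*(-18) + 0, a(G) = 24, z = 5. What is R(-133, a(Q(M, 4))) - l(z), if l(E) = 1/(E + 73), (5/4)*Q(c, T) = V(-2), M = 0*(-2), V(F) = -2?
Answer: -29251/78 ≈ -375.01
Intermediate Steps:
M = 0
Q(c, T) = -8/5 (Q(c, T) = (4/5)*(-2) = -8/5)
I = -375 (I = 3 + (21*(-18) + 0) = 3 + (-378 + 0) = 3 - 378 = -375)
l(E) = 1/(73 + E)
R(Y, N) = -375
R(-133, a(Q(M, 4))) - l(z) = -375 - 1/(73 + 5) = -375 - 1/78 = -29251/78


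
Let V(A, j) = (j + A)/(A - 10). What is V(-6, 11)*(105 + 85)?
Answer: -475/8 ≈ -59.375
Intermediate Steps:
V(A, j) = (A + j)/(-10 + A)
V(-6, 11)*(105 + 85) = ((-6 + 11)/(-10 - 6))*(105 + 85) = (5/(-16))*190 = -1/16*5*190 = -5/16*190 = -475/8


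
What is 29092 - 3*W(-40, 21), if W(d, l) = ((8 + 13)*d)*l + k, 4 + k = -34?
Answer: 82126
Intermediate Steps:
k = -38 (k = -4 - 34 = -38)
W(d, l) = -38 + 21*d*l (W(d, l) = ((8 + 13)*d)*l - 38 = (21*d)*l - 38 = 21*d*l - 38 = -38 + 21*d*l)
29092 - 3*W(-40, 21) = 29092 - 3*(-38 + 21*(-40)*21) = 29092 - 3*(-38 - 17640) = 29092 - 3*(-17678) = 29092 + 53034 = 82126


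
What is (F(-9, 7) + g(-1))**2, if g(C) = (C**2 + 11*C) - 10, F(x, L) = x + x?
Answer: 1444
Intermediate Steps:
F(x, L) = 2*x
g(C) = -10 + C**2 + 11*C
(F(-9, 7) + g(-1))**2 = (2*(-9) + (-10 + (-1)**2 + 11*(-1)))**2 = (-18 + (-10 + 1 - 11))**2 = (-18 - 20)**2 = (-38)**2 = 1444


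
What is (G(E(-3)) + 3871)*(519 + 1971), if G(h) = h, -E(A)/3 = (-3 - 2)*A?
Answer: 9526740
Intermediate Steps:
E(A) = 15*A (E(A) = -3*(-3 - 2)*A = -(-15)*A = 15*A)
(G(E(-3)) + 3871)*(519 + 1971) = (15*(-3) + 3871)*(519 + 1971) = (-45 + 3871)*2490 = 3826*2490 = 9526740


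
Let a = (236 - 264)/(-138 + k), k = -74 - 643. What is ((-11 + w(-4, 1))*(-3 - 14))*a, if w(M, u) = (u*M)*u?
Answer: 476/57 ≈ 8.3509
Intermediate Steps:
k = -717
w(M, u) = M*u² (w(M, u) = (M*u)*u = M*u²)
a = 28/855 (a = (236 - 264)/(-138 - 717) = -28/(-855) = -28*(-1/855) = 28/855 ≈ 0.032749)
((-11 + w(-4, 1))*(-3 - 14))*a = ((-11 - 4*1²)*(-3 - 14))*(28/855) = ((-11 - 4*1)*(-17))*(28/855) = ((-11 - 4)*(-17))*(28/855) = -15*(-17)*(28/855) = 255*(28/855) = 476/57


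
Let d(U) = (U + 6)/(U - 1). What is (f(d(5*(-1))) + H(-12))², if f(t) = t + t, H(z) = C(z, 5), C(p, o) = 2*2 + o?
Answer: 676/9 ≈ 75.111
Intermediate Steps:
C(p, o) = 4 + o
H(z) = 9 (H(z) = 4 + 5 = 9)
d(U) = (6 + U)/(-1 + U)
f(t) = 2*t
(f(d(5*(-1))) + H(-12))² = (2*((6 + 5*(-1))/(-1 + 5*(-1))) + 9)² = (2*((6 - 5)/(-1 - 5)) + 9)² = (2*(1/(-6)) + 9)² = (2*(-⅙*1) + 9)² = (2*(-⅙) + 9)² = (-⅓ + 9)² = (26/3)² = 676/9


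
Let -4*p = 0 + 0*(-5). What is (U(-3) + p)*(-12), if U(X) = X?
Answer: 36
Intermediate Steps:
p = 0 (p = -(0 + 0*(-5))/4 = -(0 + 0)/4 = -¼*0 = 0)
(U(-3) + p)*(-12) = (-3 + 0)*(-12) = -3*(-12) = 36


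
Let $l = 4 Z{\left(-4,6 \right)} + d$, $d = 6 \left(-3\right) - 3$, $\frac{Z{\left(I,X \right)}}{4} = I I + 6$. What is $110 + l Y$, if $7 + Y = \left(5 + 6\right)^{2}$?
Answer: $37844$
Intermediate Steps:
$Z{\left(I,X \right)} = 24 + 4 I^{2}$ ($Z{\left(I,X \right)} = 4 \left(I I + 6\right) = 4 \left(I^{2} + 6\right) = 4 \left(6 + I^{2}\right) = 24 + 4 I^{2}$)
$Y = 114$ ($Y = -7 + \left(5 + 6\right)^{2} = -7 + 11^{2} = -7 + 121 = 114$)
$d = -21$ ($d = -18 - 3 = -21$)
$l = 331$ ($l = 4 \left(24 + 4 \left(-4\right)^{2}\right) - 21 = 4 \left(24 + 4 \cdot 16\right) - 21 = 4 \left(24 + 64\right) - 21 = 4 \cdot 88 - 21 = 352 - 21 = 331$)
$110 + l Y = 110 + 331 \cdot 114 = 110 + 37734 = 37844$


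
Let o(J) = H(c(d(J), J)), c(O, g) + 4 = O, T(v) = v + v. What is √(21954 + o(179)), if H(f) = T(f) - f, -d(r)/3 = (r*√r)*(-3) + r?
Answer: √(21413 + 1611*√179) ≈ 207.28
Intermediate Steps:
d(r) = -3*r + 9*r^(3/2) (d(r) = -3*((r*√r)*(-3) + r) = -3*(r^(3/2)*(-3) + r) = -3*(-3*r^(3/2) + r) = -3*(r - 3*r^(3/2)) = -3*r + 9*r^(3/2))
T(v) = 2*v
c(O, g) = -4 + O
H(f) = f (H(f) = 2*f - f = f)
o(J) = -4 - 3*J + 9*J^(3/2) (o(J) = -4 + (-3*J + 9*J^(3/2)) = -4 - 3*J + 9*J^(3/2))
√(21954 + o(179)) = √(21954 + (-4 - 3*179 + 9*179^(3/2))) = √(21954 + (-4 - 537 + 9*(179*√179))) = √(21954 + (-4 - 537 + 1611*√179)) = √(21954 + (-541 + 1611*√179)) = √(21413 + 1611*√179)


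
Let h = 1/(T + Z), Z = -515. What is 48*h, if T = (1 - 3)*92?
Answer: -16/233 ≈ -0.068670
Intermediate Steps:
T = -184 (T = -2*92 = -184)
h = -1/699 (h = 1/(-184 - 515) = 1/(-699) = -1/699 ≈ -0.0014306)
48*h = 48*(-1/699) = -16/233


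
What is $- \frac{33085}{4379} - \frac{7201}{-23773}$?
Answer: $- \frac{754996526}{104101967} \approx -7.2525$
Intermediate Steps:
$- \frac{33085}{4379} - \frac{7201}{-23773} = \left(-33085\right) \frac{1}{4379} - - \frac{7201}{23773} = - \frac{33085}{4379} + \frac{7201}{23773} = - \frac{754996526}{104101967}$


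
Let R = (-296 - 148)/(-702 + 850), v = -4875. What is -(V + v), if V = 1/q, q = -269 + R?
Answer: 1326001/272 ≈ 4875.0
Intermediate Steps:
R = -3 (R = -444/148 = -444*1/148 = -3)
q = -272 (q = -269 - 3 = -272)
V = -1/272 (V = 1/(-272) = -1/272 ≈ -0.0036765)
-(V + v) = -(-1/272 - 4875) = -1*(-1326001/272) = 1326001/272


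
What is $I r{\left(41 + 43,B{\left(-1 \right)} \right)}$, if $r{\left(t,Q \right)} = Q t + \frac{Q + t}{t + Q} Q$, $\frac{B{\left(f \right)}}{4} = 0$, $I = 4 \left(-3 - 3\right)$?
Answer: $0$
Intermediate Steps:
$I = -24$ ($I = 4 \left(-6\right) = -24$)
$B{\left(f \right)} = 0$ ($B{\left(f \right)} = 4 \cdot 0 = 0$)
$r{\left(t,Q \right)} = Q + Q t$ ($r{\left(t,Q \right)} = Q t + \frac{Q + t}{Q + t} Q = Q t + 1 Q = Q t + Q = Q + Q t$)
$I r{\left(41 + 43,B{\left(-1 \right)} \right)} = - 24 \cdot 0 \left(1 + \left(41 + 43\right)\right) = - 24 \cdot 0 \left(1 + 84\right) = - 24 \cdot 0 \cdot 85 = \left(-24\right) 0 = 0$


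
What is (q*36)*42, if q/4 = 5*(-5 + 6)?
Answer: 30240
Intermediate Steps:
q = 20 (q = 4*(5*(-5 + 6)) = 4*(5*1) = 4*5 = 20)
(q*36)*42 = (20*36)*42 = 720*42 = 30240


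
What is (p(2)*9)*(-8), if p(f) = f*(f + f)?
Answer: -576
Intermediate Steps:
p(f) = 2*f**2 (p(f) = f*(2*f) = 2*f**2)
(p(2)*9)*(-8) = ((2*2**2)*9)*(-8) = ((2*4)*9)*(-8) = (8*9)*(-8) = 72*(-8) = -576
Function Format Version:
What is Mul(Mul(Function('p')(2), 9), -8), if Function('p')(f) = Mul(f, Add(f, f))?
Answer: -576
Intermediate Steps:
Function('p')(f) = Mul(2, Pow(f, 2)) (Function('p')(f) = Mul(f, Mul(2, f)) = Mul(2, Pow(f, 2)))
Mul(Mul(Function('p')(2), 9), -8) = Mul(Mul(Mul(2, Pow(2, 2)), 9), -8) = Mul(Mul(Mul(2, 4), 9), -8) = Mul(Mul(8, 9), -8) = Mul(72, -8) = -576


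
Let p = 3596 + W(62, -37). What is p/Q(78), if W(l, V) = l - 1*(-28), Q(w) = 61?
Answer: 3686/61 ≈ 60.426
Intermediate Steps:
W(l, V) = 28 + l (W(l, V) = l + 28 = 28 + l)
p = 3686 (p = 3596 + (28 + 62) = 3596 + 90 = 3686)
p/Q(78) = 3686/61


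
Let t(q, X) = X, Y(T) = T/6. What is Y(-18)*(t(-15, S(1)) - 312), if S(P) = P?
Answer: 933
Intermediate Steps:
Y(T) = T/6 (Y(T) = T*(⅙) = T/6)
Y(-18)*(t(-15, S(1)) - 312) = ((⅙)*(-18))*(1 - 312) = -3*(-311) = 933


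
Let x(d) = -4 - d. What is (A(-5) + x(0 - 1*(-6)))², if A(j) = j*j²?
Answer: 18225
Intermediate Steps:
A(j) = j³
(A(-5) + x(0 - 1*(-6)))² = ((-5)³ + (-4 - (0 - 1*(-6))))² = (-125 + (-4 - (0 + 6)))² = (-125 + (-4 - 1*6))² = (-125 + (-4 - 6))² = (-125 - 10)² = (-135)² = 18225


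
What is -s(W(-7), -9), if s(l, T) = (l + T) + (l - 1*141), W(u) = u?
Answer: 164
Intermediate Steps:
s(l, T) = -141 + T + 2*l (s(l, T) = (T + l) + (l - 141) = (T + l) + (-141 + l) = -141 + T + 2*l)
-s(W(-7), -9) = -(-141 - 9 + 2*(-7)) = -(-141 - 9 - 14) = -1*(-164) = 164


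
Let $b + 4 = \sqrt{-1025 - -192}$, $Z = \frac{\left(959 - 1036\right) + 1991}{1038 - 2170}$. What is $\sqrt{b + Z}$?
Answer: $\frac{\sqrt{-1823086 + 2242492 i \sqrt{17}}}{566} \approx 3.4443 + 4.1898 i$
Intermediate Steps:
$Z = - \frac{957}{566}$ ($Z = \frac{\left(959 - 1036\right) + 1991}{1038 - 2170} = \frac{-77 + 1991}{-1132} = 1914 \left(- \frac{1}{1132}\right) = - \frac{957}{566} \approx -1.6908$)
$b = -4 + 7 i \sqrt{17}$ ($b = -4 + \sqrt{-1025 - -192} = -4 + \sqrt{-1025 + \left(-16 + 208\right)} = -4 + \sqrt{-1025 + 192} = -4 + \sqrt{-833} = -4 + 7 i \sqrt{17} \approx -4.0 + 28.862 i$)
$\sqrt{b + Z} = \sqrt{\left(-4 + 7 i \sqrt{17}\right) - \frac{957}{566}} = \sqrt{- \frac{3221}{566} + 7 i \sqrt{17}}$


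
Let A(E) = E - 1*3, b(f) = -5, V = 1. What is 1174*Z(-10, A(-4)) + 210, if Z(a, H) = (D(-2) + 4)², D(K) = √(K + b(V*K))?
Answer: 10776 + 9392*I*√7 ≈ 10776.0 + 24849.0*I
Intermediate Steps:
D(K) = √(-5 + K) (D(K) = √(K - 5) = √(-5 + K))
A(E) = -3 + E (A(E) = E - 3 = -3 + E)
Z(a, H) = (4 + I*√7)² (Z(a, H) = (√(-5 - 2) + 4)² = (√(-7) + 4)² = (I*√7 + 4)² = (4 + I*√7)²)
1174*Z(-10, A(-4)) + 210 = 1174*(4 + I*√7)² + 210 = 210 + 1174*(4 + I*√7)²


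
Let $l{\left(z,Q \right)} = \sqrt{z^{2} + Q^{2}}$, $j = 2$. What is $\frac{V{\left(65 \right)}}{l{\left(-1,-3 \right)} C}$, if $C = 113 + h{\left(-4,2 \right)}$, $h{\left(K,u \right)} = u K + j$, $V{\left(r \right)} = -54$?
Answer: $- \frac{27 \sqrt{10}}{535} \approx -0.15959$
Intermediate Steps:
$h{\left(K,u \right)} = 2 + K u$ ($h{\left(K,u \right)} = u K + 2 = K u + 2 = 2 + K u$)
$l{\left(z,Q \right)} = \sqrt{Q^{2} + z^{2}}$
$C = 107$ ($C = 113 + \left(2 - 8\right) = 113 - 6 = 107$)
$\frac{V{\left(65 \right)}}{l{\left(-1,-3 \right)} C} = - \frac{54}{\sqrt{\left(-3\right)^{2} + \left(-1\right)^{2}} \cdot 107} = - \frac{54}{\sqrt{9 + 1} \cdot 107} = - \frac{54}{\sqrt{10} \cdot 107} = - \frac{54}{107 \sqrt{10}} = - 54 \frac{\sqrt{10}}{1070} = - \frac{27 \sqrt{10}}{535}$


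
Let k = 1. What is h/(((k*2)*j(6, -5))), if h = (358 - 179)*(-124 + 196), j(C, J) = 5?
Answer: 6444/5 ≈ 1288.8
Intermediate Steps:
h = 12888 (h = 179*72 = 12888)
h/(((k*2)*j(6, -5))) = 12888/(((1*2)*5)) = 12888/((2*5)) = 12888/10 = 12888*(1/10) = 6444/5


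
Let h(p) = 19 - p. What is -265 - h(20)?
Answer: -264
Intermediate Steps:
-265 - h(20) = -265 - (19 - 1*20) = -265 - (19 - 20) = -265 - 1*(-1) = -265 + 1 = -264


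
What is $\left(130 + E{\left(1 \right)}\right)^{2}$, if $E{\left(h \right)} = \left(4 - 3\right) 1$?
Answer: $17161$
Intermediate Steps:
$E{\left(h \right)} = 1$ ($E{\left(h \right)} = 1 \cdot 1 = 1$)
$\left(130 + E{\left(1 \right)}\right)^{2} = \left(130 + 1\right)^{2} = 131^{2} = 17161$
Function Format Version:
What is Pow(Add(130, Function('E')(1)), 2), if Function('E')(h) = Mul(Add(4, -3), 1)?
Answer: 17161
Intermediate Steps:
Function('E')(h) = 1 (Function('E')(h) = Mul(1, 1) = 1)
Pow(Add(130, Function('E')(1)), 2) = Pow(Add(130, 1), 2) = Pow(131, 2) = 17161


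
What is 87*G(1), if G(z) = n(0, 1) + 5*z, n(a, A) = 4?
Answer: 783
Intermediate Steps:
G(z) = 4 + 5*z
87*G(1) = 87*(4 + 5*1) = 87*(4 + 5) = 87*9 = 783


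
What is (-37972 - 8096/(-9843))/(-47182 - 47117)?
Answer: 373750300/928185057 ≈ 0.40267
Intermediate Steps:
(-37972 - 8096/(-9843))/(-47182 - 47117) = (-37972 - 8096*(-1/9843))/(-94299) = (-37972 + 8096/9843)*(-1/94299) = -373750300/9843*(-1/94299) = 373750300/928185057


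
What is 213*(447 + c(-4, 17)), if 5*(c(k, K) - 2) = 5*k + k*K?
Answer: 459441/5 ≈ 91888.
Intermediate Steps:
c(k, K) = 2 + k + K*k/5 (c(k, K) = 2 + (5*k + k*K)/5 = 2 + (5*k + K*k)/5 = 2 + (k + K*k/5) = 2 + k + K*k/5)
213*(447 + c(-4, 17)) = 213*(447 + (2 - 4 + (1/5)*17*(-4))) = 213*(447 + (2 - 4 - 68/5)) = 213*(447 - 78/5) = 213*(2157/5) = 459441/5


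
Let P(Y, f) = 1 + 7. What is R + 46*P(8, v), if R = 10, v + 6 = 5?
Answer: 378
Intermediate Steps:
v = -1 (v = -6 + 5 = -1)
P(Y, f) = 8
R + 46*P(8, v) = 10 + 46*8 = 10 + 368 = 378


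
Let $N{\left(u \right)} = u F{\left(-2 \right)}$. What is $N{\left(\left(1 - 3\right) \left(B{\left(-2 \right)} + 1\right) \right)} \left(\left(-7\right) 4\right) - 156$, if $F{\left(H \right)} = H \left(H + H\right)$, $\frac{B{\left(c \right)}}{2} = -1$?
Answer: $-604$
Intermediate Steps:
$B{\left(c \right)} = -2$ ($B{\left(c \right)} = 2 \left(-1\right) = -2$)
$F{\left(H \right)} = 2 H^{2}$ ($F{\left(H \right)} = H 2 H = 2 H^{2}$)
$N{\left(u \right)} = 8 u$ ($N{\left(u \right)} = u 2 \left(-2\right)^{2} = u 2 \cdot 4 = u 8 = 8 u$)
$N{\left(\left(1 - 3\right) \left(B{\left(-2 \right)} + 1\right) \right)} \left(\left(-7\right) 4\right) - 156 = 8 \left(1 - 3\right) \left(-2 + 1\right) \left(\left(-7\right) 4\right) - 156 = 8 \left(\left(-2\right) \left(-1\right)\right) \left(-28\right) - 156 = 8 \cdot 2 \left(-28\right) - 156 = 16 \left(-28\right) - 156 = -448 - 156 = -604$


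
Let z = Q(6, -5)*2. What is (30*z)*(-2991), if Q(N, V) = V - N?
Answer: 1974060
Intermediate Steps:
z = -22 (z = (-5 - 1*6)*2 = (-5 - 6)*2 = -11*2 = -22)
(30*z)*(-2991) = (30*(-22))*(-2991) = -660*(-2991) = 1974060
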